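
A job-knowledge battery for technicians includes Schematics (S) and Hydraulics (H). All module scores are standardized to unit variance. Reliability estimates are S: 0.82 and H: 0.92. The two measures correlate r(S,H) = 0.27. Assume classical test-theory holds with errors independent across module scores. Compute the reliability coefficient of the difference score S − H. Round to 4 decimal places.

0.8219

Var(S−H) = 1 + 1 − 2·0.27 = 2 − 0.54 = 1.46.
Because errors are independent across components, Cov(Tᵢ,Tⱼ) = Cov(Xᵢ,Xⱼ); the off-diagonal part of the true-score variance is the same as above.
True-score variance = [0.82 + 0.92] − 0.54 = 1.74 − 0.54 = 1.2.
Reliability = 1.2 / 1.46 = 0.8219.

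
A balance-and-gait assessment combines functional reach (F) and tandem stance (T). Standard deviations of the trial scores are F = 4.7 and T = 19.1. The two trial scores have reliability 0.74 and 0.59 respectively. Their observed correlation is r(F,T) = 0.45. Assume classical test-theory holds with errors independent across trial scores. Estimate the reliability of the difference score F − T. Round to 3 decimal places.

Var(F−T) = 4.7² + 19.1² − 2·4.7·19.1·0.45 = 386.9 − 80.793 = 306.107.
Under uncorrelated errors the observed covariances equal the true-score covariances, so only the own-variance terms attenuate.
True-score variance = [4.7²·0.74 + 19.1²·0.59] − 80.793 = 231.585 − 80.793 = 150.792.
Reliability = 150.792 / 306.107 = 0.493.

0.493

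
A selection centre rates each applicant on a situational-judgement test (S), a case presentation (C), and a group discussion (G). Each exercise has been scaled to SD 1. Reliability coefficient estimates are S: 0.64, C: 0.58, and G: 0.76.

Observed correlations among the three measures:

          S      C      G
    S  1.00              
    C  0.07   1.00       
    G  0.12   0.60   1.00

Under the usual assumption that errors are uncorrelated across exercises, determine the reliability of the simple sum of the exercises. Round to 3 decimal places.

0.777

Var(S+C+G) = 3 + 2·[0.07 + 0.12 + 0.60] = 3 + 1.58 = 4.58.
Because errors are independent across components, Cov(Tᵢ,Tⱼ) = Cov(Xᵢ,Xⱼ); the off-diagonal part of the true-score variance is the same as above.
True-score variance = [0.64 + 0.58 + 0.76] + 1.58 = 1.98 + 1.58 = 3.56.
Reliability = 3.56 / 4.58 = 0.777.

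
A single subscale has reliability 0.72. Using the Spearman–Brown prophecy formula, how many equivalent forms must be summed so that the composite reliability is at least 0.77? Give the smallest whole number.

k ≥ ρ*(1−ρ₁)/(ρ₁(1−ρ*)) = 0.77·0.28 / (0.72·0.23) = 1.302.
Smallest integer k = 2.

2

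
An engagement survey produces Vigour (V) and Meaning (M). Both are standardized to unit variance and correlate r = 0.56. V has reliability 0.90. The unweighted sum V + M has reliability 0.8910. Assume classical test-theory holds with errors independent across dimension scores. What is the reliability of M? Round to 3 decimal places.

0.760

Var(V+M) = 2 + 2·0.56 = 3.120.
True-score variance = ρ_V + ρ_M + 2·0.56, so 0.8910 = (0.90 + ρ_M + 1.12) / 3.120.
ρ_M = 0.8910·3.120 − 0.90 − 1.12 = 0.760.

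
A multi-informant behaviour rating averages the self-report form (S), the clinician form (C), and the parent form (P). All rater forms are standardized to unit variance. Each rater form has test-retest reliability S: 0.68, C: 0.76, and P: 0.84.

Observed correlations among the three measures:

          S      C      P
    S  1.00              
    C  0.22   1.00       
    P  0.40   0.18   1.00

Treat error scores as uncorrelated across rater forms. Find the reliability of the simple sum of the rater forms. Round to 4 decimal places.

0.8435

Var(S+C+P) = 3 + 2·[0.22 + 0.40 + 0.18] = 3 + 1.6 = 4.6.
Under uncorrelated errors the observed covariances equal the true-score covariances, so only the own-variance terms attenuate.
True-score variance = [0.68 + 0.76 + 0.84] + 1.6 = 2.28 + 1.6 = 3.88.
Reliability = 3.88 / 4.6 = 0.8435.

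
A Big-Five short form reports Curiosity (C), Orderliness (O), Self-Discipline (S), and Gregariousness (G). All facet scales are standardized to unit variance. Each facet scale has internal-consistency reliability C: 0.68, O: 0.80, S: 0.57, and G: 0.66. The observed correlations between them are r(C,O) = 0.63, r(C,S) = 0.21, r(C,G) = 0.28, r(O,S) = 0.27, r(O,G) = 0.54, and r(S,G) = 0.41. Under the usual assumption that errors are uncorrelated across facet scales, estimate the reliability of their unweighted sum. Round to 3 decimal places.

Var(C+O+S+G) = 4 + 2·[0.63 + 0.21 + 0.28 + 0.27 + 0.54 + 0.41] = 4 + 4.68 = 8.68.
Because errors are independent across components, Cov(Tᵢ,Tⱼ) = Cov(Xᵢ,Xⱼ); the off-diagonal part of the true-score variance is the same as above.
True-score variance = [0.68 + 0.80 + 0.57 + 0.66] + 4.68 = 2.71 + 4.68 = 7.39.
Reliability = 7.39 / 8.68 = 0.851.

0.851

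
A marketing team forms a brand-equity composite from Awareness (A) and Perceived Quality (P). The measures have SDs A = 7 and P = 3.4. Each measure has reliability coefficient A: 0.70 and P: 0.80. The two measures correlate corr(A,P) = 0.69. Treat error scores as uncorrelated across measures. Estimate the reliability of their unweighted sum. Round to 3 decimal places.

0.818

Var(A+P) = 7² + 3.4² + 2·[7·3.4·0.69] = 60.56 + 32.844 = 93.404.
With uncorrelated errors the cross-covariances are all true-score covariance, so they carry over unchanged; only the diagonal terms shrink to ρᵢσᵢ².
True-score variance = [7²·0.70 + 3.4²·0.80] + 32.844 = 43.548 + 32.844 = 76.392.
Reliability = 76.392 / 93.404 = 0.818.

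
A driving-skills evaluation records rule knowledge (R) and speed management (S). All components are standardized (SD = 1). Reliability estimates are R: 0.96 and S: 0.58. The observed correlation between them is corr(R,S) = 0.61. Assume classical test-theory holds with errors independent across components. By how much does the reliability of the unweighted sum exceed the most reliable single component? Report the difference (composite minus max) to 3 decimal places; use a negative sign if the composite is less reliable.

Var(sum) = 2 + 1.22 = 3.22; true-score variance = 1.54 + 1.22 = 2.76; composite reliability = 0.8571.
Max component reliability = 0.9600.
Difference = 0.8571 − 0.9600 = -0.103.

-0.103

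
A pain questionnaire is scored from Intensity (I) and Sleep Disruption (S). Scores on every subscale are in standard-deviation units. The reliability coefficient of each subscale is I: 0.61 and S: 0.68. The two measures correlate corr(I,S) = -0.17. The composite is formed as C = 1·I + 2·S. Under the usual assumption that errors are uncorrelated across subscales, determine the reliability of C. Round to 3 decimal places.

Var(C) = 1 + 2² + 2·[2·(-0.17)] = 5 − 0.68 = 4.32.
With uncorrelated errors the cross-covariances are all true-score covariance, so they carry over unchanged; only the diagonal terms shrink to ρᵢσᵢ².
True-score variance = [0.61 + 2²·0.68] − 0.68 = 3.33 − 0.68 = 2.65.
Reliability = 2.65 / 4.32 = 0.613.

0.613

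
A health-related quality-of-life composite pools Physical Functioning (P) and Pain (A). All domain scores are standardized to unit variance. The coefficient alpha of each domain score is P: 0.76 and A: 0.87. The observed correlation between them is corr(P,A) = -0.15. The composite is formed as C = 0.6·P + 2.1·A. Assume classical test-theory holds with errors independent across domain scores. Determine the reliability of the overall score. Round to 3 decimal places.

0.850

Var(C) = 0.6² + 2.1² + 2·[1.26·(-0.15)] = 4.77 − 0.378 = 4.392.
Because errors are independent across components, Cov(Tᵢ,Tⱼ) = Cov(Xᵢ,Xⱼ); the off-diagonal part of the true-score variance is the same as above.
True-score variance = [0.6²·0.76 + 2.1²·0.87] − 0.378 = 4.1103 − 0.378 = 3.7323.
Reliability = 3.7323 / 4.392 = 0.850.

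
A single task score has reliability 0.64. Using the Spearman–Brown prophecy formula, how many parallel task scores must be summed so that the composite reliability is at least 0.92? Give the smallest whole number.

7

k ≥ ρ*(1−ρ₁)/(ρ₁(1−ρ*)) = 0.92·0.36 / (0.64·0.08) = 6.469.
Smallest integer k = 7.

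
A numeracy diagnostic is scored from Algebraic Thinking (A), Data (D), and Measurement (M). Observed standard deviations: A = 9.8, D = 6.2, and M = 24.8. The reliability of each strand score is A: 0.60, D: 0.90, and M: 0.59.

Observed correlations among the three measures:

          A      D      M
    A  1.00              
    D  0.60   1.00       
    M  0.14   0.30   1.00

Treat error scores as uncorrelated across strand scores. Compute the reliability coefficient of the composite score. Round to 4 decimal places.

0.7004

Var(A+D+M) = 9.8² + 6.2² + 24.8² + 2·[9.8·6.2·0.60 + 9.8·24.8·0.14 + 6.2·24.8·0.30] = 749.52 + 233.219 = 982.739.
Under uncorrelated errors the observed covariances equal the true-score covariances, so only the own-variance terms attenuate.
True-score variance = [9.8²·0.60 + 6.2²·0.90 + 24.8²·0.59] + 233.219 = 455.094 + 233.219 = 688.313.
Reliability = 688.313 / 982.739 = 0.7004.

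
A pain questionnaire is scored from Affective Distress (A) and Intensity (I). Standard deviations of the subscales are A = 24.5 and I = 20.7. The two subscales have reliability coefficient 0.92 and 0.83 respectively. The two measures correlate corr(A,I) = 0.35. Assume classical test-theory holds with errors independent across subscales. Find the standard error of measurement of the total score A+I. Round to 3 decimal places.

10.994

Var(total) = 1028.74 + 355.005 = 1383.74.
True-score variance = 907.877 + 355.005 = 1262.88, so reliability = 0.9127.
Error variance = 1383.74 − 1262.88 = 120.863; SEM = √120.863 = 10.994.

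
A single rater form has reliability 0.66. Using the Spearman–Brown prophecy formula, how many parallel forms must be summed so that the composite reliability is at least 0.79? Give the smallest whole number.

k ≥ ρ*(1−ρ₁)/(ρ₁(1−ρ*)) = 0.79·0.34 / (0.66·0.21) = 1.938.
Smallest integer k = 2.

2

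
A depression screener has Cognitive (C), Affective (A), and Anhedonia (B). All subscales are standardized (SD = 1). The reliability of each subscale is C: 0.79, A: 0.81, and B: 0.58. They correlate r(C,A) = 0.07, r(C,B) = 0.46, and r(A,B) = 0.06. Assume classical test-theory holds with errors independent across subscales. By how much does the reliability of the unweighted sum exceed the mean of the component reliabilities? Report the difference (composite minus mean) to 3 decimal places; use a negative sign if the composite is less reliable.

0.077

Var(sum) = 3 + 1.18 = 4.18; true-score variance = 2.18 + 1.18 = 3.36; composite reliability = 0.8038.
Mean component reliability = 0.7267.
Difference = 0.8038 − 0.7267 = 0.077.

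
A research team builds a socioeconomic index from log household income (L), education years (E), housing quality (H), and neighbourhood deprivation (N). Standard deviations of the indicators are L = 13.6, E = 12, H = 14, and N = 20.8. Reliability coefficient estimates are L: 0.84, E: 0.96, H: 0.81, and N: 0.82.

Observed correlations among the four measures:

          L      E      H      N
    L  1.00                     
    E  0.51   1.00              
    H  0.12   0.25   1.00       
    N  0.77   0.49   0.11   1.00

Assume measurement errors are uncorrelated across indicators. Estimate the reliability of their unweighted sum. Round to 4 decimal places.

0.9247

Var(L+E+H+N) = 13.6² + 12² + 14² + 20.8² + 2·[13.6·12·0.51 + 13.6·14·0.12 + 13.6·20.8·0.77 + 12·14·0.25 + 12·20.8·0.49 + 14·20.8·0.11] = 957.6 + 1040.47 = 1998.07.
With uncorrelated errors the cross-covariances are all true-score covariance, so they carry over unchanged; only the diagonal terms shrink to ρᵢσᵢ².
True-score variance = [13.6²·0.84 + 12²·0.96 + 14²·0.81 + 20.8²·0.82] + 1040.47 = 807.131 + 1040.47 = 1847.6.
Reliability = 1847.6 / 1998.07 = 0.9247.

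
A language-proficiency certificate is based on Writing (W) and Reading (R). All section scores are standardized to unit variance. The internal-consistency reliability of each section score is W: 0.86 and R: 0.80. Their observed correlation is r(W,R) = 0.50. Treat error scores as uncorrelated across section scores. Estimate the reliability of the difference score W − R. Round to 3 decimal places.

0.660

Var(W−R) = 1 + 1 − 2·0.50 = 2 − 1 = 1.
Under uncorrelated errors the observed covariances equal the true-score covariances, so only the own-variance terms attenuate.
True-score variance = [0.86 + 0.80] − 1 = 1.66 − 1 = 0.66.
Reliability = 0.66 / 1 = 0.660.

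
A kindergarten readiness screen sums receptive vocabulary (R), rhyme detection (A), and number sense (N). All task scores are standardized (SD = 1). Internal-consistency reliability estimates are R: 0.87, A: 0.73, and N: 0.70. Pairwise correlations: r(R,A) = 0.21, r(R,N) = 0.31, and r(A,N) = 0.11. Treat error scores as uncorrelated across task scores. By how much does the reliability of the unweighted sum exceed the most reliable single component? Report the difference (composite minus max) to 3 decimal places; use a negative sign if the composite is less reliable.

Var(sum) = 3 + 1.26 = 4.26; true-score variance = 2.3 + 1.26 = 3.56; composite reliability = 0.8357.
Max component reliability = 0.8700.
Difference = 0.8357 − 0.8700 = -0.034.

-0.034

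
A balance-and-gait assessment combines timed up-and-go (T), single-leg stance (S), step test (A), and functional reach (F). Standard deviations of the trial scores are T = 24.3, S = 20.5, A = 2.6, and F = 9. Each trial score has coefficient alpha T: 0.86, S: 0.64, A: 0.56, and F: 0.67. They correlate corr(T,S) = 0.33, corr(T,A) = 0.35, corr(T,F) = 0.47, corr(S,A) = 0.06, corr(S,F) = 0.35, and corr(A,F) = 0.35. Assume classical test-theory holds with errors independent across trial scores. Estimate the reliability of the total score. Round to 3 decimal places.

0.856

Var(T+S+A+F) = 24.3² + 20.5² + 2.6² + 9² + 2·[24.3·20.5·0.33 + 24.3·2.6·0.35 + 24.3·9·0.47 + 20.5·2.6·0.06 + 20.5·9·0.35 + 2.6·9·0.35] = 1098.5 + 730.509 = 1829.01.
With uncorrelated errors the cross-covariances are all true-score covariance, so they carry over unchanged; only the diagonal terms shrink to ρᵢσᵢ².
True-score variance = [24.3²·0.86 + 20.5²·0.64 + 2.6²·0.56 + 9²·0.67] + 730.509 = 834.837 + 730.509 = 1565.35.
Reliability = 1565.35 / 1829.01 = 0.856.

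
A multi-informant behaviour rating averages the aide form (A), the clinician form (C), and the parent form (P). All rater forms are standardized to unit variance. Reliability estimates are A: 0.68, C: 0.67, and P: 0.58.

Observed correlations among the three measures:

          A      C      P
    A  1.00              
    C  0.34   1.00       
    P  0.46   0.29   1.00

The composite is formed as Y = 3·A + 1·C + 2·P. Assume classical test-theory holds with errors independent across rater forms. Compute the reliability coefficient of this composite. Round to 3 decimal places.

0.785

Var(Y) = 3² + 1 + 2² + 2·[3·0.34 + 6·0.46 + 2·0.29] = 14 + 8.72 = 22.72.
Under uncorrelated errors the observed covariances equal the true-score covariances, so only the own-variance terms attenuate.
True-score variance = [3²·0.68 + 0.67 + 2²·0.58] + 8.72 = 9.11 + 8.72 = 17.83.
Reliability = 17.83 / 22.72 = 0.785.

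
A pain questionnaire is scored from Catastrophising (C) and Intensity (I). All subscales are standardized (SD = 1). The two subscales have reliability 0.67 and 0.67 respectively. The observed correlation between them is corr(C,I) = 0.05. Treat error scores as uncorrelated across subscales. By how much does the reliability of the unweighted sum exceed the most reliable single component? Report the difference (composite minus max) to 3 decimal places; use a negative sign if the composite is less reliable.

Var(sum) = 2 + 0.1 = 2.1; true-score variance = 1.34 + 0.1 = 1.44; composite reliability = 0.6857.
Max component reliability = 0.6700.
Difference = 0.6857 − 0.6700 = 0.016.

0.016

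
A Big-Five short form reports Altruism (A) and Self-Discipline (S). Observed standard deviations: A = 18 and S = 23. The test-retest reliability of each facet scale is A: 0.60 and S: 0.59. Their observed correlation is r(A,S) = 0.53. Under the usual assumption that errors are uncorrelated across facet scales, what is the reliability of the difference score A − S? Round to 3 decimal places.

0.163

Var(A−S) = 18² + 23² − 2·18·23·0.53 = 853 − 438.84 = 414.16.
Under uncorrelated errors the observed covariances equal the true-score covariances, so only the own-variance terms attenuate.
True-score variance = [18²·0.60 + 23²·0.59] − 438.84 = 506.51 − 438.84 = 67.67.
Reliability = 67.67 / 414.16 = 0.163.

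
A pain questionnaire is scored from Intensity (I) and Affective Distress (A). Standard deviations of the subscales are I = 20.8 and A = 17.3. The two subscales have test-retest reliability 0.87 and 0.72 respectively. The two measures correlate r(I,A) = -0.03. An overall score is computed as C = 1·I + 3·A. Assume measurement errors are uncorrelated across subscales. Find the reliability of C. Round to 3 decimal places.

Var(C) = 20.8² + 3²·17.3² + 2·[3·20.8·17.3·(-0.03)] = 3126.25 − 64.7712 = 3061.48.
Because errors are independent across components, Cov(Tᵢ,Tⱼ) = Cov(Xᵢ,Xⱼ); the off-diagonal part of the true-score variance is the same as above.
True-score variance = [20.8²·0.87 + 3²·17.3²·0.72] − 64.7712 = 2315.8 − 64.7712 = 2251.02.
Reliability = 2251.02 / 3061.48 = 0.735.

0.735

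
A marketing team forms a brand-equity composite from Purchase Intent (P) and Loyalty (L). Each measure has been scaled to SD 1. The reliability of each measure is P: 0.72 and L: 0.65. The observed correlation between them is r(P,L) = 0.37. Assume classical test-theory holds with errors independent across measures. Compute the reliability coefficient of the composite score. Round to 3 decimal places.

0.770

Var(P+L) = 2 + 2·[0.37] = 2 + 0.74 = 2.74.
With uncorrelated errors the cross-covariances are all true-score covariance, so they carry over unchanged; only the diagonal terms shrink to ρᵢσᵢ².
True-score variance = [0.72 + 0.65] + 0.74 = 1.37 + 0.74 = 2.11.
Reliability = 2.11 / 2.74 = 0.770.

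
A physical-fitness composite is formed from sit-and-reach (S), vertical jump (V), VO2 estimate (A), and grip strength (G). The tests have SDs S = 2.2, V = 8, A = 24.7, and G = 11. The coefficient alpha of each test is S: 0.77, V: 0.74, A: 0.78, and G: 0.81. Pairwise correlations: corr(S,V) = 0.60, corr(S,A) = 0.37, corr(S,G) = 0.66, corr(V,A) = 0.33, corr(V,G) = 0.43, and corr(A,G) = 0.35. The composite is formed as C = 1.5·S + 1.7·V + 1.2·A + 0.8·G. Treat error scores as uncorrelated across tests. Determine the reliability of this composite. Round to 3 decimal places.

0.862

Var(C) = 1.5²·2.2² + 1.7²·8² + 1.2²·24.7² + 0.8²·11² + 2·[2.55·2.2·8·0.60 + 1.8·2.2·24.7·0.37 + 1.2·2.2·11·0.66 + 2.04·8·24.7·0.33 + 1.36·8·11·0.43 + 0.96·24.7·11·0.35] = 1151.82 + 716.126 = 1867.95.
With uncorrelated errors the cross-covariances are all true-score covariance, so they carry over unchanged; only the diagonal terms shrink to ρᵢσᵢ².
True-score variance = [1.5²·2.2²·0.77 + 1.7²·8²·0.74 + 1.2²·24.7²·0.78 + 0.8²·11²·0.81] + 716.126 = 893.235 + 716.126 = 1609.36.
Reliability = 1609.36 / 1867.95 = 0.862.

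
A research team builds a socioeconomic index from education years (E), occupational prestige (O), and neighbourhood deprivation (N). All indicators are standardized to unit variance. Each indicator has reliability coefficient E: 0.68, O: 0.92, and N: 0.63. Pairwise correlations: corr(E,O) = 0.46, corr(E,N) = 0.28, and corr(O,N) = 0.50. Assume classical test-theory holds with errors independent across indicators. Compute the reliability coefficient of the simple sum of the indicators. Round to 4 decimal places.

0.8595

Var(E+O+N) = 3 + 2·[0.46 + 0.28 + 0.50] = 3 + 2.48 = 5.48.
With uncorrelated errors the cross-covariances are all true-score covariance, so they carry over unchanged; only the diagonal terms shrink to ρᵢσᵢ².
True-score variance = [0.68 + 0.92 + 0.63] + 2.48 = 2.23 + 2.48 = 4.71.
Reliability = 4.71 / 5.48 = 0.8595.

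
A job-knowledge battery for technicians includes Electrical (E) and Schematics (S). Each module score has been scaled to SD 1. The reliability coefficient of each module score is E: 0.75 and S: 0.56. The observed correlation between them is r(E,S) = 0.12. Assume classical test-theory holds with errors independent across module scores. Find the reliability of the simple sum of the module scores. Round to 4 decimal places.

Var(E+S) = 2 + 2·[0.12] = 2 + 0.24 = 2.24.
Under uncorrelated errors the observed covariances equal the true-score covariances, so only the own-variance terms attenuate.
True-score variance = [0.75 + 0.56] + 0.24 = 1.31 + 0.24 = 1.55.
Reliability = 1.55 / 2.24 = 0.6920.

0.6920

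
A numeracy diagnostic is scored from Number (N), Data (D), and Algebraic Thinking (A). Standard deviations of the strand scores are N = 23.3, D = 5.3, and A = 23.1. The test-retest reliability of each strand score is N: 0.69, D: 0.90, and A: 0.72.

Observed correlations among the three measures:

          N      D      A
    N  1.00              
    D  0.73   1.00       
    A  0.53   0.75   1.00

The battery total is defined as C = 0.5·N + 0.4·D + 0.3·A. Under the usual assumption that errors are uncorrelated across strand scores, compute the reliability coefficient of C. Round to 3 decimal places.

0.831

Var(C) = 0.5²·23.3² + 0.4²·5.3² + 0.3²·23.1² + 2·[0.2·23.3·5.3·0.73 + 0.15·23.3·23.1·0.53 + 0.12·5.3·23.1·0.75] = 188.242 + 143.675 = 331.917.
Because errors are independent across components, Cov(Tᵢ,Tⱼ) = Cov(Xᵢ,Xⱼ); the off-diagonal part of the true-score variance is the same as above.
True-score variance = [0.5²·23.3²·0.69 + 0.4²·5.3²·0.90 + 0.3²·23.1²·0.72] + 143.675 = 132.271 + 143.675 = 275.946.
Reliability = 275.946 / 331.917 = 0.831.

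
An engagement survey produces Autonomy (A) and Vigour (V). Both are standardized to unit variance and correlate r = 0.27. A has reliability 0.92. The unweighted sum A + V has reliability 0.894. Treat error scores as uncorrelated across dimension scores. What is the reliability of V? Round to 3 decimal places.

0.811

Var(A+V) = 2 + 2·0.27 = 2.540.
True-score variance = ρ_A + ρ_V + 2·0.27, so 0.894 = (0.92 + ρ_V + 0.54) / 2.540.
ρ_V = 0.894·2.540 − 0.92 − 0.54 = 0.811.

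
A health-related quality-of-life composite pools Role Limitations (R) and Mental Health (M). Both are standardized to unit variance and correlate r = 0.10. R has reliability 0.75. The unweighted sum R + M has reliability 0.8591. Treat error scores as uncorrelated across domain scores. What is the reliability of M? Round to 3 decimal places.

Var(R+M) = 2 + 2·0.10 = 2.200.
True-score variance = ρ_R + ρ_M + 2·0.10, so 0.8591 = (0.75 + ρ_M + 0.20) / 2.200.
ρ_M = 0.8591·2.200 − 0.75 − 0.20 = 0.940.

0.940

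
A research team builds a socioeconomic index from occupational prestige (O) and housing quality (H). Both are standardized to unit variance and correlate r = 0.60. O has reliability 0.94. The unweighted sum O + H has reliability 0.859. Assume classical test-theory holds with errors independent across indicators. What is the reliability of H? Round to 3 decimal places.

Var(O+H) = 2 + 2·0.60 = 3.200.
True-score variance = ρ_O + ρ_H + 2·0.60, so 0.859 = (0.94 + ρ_H + 1.20) / 3.200.
ρ_H = 0.859·3.200 − 0.94 − 1.20 = 0.609.

0.609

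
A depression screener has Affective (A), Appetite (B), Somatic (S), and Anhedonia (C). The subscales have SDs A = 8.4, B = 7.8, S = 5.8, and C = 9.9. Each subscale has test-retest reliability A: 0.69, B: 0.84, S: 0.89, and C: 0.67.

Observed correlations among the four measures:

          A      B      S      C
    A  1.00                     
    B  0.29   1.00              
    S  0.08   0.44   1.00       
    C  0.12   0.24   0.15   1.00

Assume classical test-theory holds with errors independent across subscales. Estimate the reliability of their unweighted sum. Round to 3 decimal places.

0.840

Var(A+B+S+C) = 8.4² + 7.8² + 5.8² + 9.9² + 2·[8.4·7.8·0.29 + 8.4·5.8·0.08 + 8.4·9.9·0.12 + 7.8·5.8·0.44 + 7.8·9.9·0.24 + 5.8·9.9·0.15] = 263.05 + 159.858 = 422.908.
With uncorrelated errors the cross-covariances are all true-score covariance, so they carry over unchanged; only the diagonal terms shrink to ρᵢσᵢ².
True-score variance = [8.4²·0.69 + 7.8²·0.84 + 5.8²·0.89 + 9.9²·0.67] + 159.858 = 195.398 + 159.858 = 355.256.
Reliability = 355.256 / 422.908 = 0.840.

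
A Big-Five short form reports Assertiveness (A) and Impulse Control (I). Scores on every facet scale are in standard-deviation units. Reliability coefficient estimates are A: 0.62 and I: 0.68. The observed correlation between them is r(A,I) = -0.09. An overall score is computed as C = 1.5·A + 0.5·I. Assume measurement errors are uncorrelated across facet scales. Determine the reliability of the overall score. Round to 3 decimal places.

0.605

Var(C) = 1.5² + 0.5² + 2·[0.75·(-0.09)] = 2.5 − 0.135 = 2.365.
With uncorrelated errors the cross-covariances are all true-score covariance, so they carry over unchanged; only the diagonal terms shrink to ρᵢσᵢ².
True-score variance = [1.5²·0.62 + 0.5²·0.68] − 0.135 = 1.565 − 0.135 = 1.43.
Reliability = 1.43 / 2.365 = 0.605.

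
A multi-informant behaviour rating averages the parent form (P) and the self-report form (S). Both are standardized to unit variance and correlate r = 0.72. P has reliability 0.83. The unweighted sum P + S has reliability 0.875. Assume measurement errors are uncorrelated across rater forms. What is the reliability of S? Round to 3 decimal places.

0.740

Var(P+S) = 2 + 2·0.72 = 3.440.
True-score variance = ρ_P + ρ_S + 2·0.72, so 0.875 = (0.83 + ρ_S + 1.44) / 3.440.
ρ_S = 0.875·3.440 − 0.83 − 1.44 = 0.740.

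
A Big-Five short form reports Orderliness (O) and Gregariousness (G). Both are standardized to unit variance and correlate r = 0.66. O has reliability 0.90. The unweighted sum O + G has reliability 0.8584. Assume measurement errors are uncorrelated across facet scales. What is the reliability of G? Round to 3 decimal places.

0.630

Var(O+G) = 2 + 2·0.66 = 3.320.
True-score variance = ρ_O + ρ_G + 2·0.66, so 0.8584 = (0.90 + ρ_G + 1.32) / 3.320.
ρ_G = 0.8584·3.320 − 0.90 − 1.32 = 0.630.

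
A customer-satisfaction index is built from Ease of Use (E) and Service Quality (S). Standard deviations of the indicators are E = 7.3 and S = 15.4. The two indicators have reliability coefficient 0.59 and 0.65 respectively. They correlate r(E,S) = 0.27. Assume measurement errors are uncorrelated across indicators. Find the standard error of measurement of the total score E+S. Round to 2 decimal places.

Var(total) = 290.45 + 60.7068 = 351.157.
True-score variance = 185.595 + 60.7068 = 246.302, so reliability = 0.7014.
Error variance = 351.157 − 246.302 = 104.855; SEM = √104.855 = 10.24.

10.24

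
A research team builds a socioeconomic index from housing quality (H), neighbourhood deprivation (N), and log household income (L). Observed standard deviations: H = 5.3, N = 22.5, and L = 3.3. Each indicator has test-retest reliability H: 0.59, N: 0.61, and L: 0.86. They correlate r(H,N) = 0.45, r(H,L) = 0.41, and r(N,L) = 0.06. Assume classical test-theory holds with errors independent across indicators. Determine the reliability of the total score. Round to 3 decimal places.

0.689

Var(H+N+L) = 5.3² + 22.5² + 3.3² + 2·[5.3·22.5·0.45 + 5.3·3.3·0.41 + 22.5·3.3·0.06] = 545.23 + 130.577 = 675.807.
Under uncorrelated errors the observed covariances equal the true-score covariances, so only the own-variance terms attenuate.
True-score variance = [5.3²·0.59 + 22.5²·0.61 + 3.3²·0.86] + 130.577 = 334.751 + 130.577 = 465.328.
Reliability = 465.328 / 675.807 = 0.689.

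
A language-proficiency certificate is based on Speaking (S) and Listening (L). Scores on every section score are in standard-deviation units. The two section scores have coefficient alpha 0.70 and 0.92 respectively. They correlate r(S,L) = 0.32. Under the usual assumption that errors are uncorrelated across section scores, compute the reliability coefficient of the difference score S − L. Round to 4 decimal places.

0.7206

Var(S−L) = 1 + 1 − 2·0.32 = 2 − 0.64 = 1.36.
With uncorrelated errors the cross-covariances are all true-score covariance, so they carry over unchanged; only the diagonal terms shrink to ρᵢσᵢ².
True-score variance = [0.70 + 0.92] − 0.64 = 1.62 − 0.64 = 0.98.
Reliability = 0.98 / 1.36 = 0.7206.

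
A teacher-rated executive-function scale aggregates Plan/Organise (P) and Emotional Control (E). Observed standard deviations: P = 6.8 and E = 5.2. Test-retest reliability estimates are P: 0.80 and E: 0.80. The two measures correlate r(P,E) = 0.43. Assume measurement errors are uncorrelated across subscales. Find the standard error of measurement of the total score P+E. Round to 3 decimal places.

Var(total) = 73.28 + 30.4096 = 103.69.
True-score variance = 58.624 + 30.4096 = 89.0336, so reliability = 0.8587.
Error variance = 103.69 − 89.0336 = 14.656; SEM = √14.656 = 3.828.

3.828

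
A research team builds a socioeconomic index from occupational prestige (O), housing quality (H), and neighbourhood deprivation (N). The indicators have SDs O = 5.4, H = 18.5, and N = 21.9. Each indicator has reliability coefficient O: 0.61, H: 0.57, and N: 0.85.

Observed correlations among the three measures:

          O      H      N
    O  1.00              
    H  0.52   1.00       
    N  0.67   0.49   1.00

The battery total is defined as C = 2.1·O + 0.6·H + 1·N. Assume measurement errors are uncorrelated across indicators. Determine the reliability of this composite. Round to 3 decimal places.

Var(C) = 2.1²·5.4² + 0.6²·18.5² + 21.9² + 2·[1.26·5.4·18.5·0.52 + 2.1·5.4·21.9·0.67 + 0.6·18.5·21.9·0.49] = 731.416 + 701.921 = 1433.34.
With uncorrelated errors the cross-covariances are all true-score covariance, so they carry over unchanged; only the diagonal terms shrink to ρᵢσᵢ².
True-score variance = [2.1²·5.4²·0.61 + 0.6²·18.5²·0.57 + 21.9²·0.85] + 701.921 = 556.342 + 701.921 = 1258.26.
Reliability = 1258.26 / 1433.34 = 0.878.

0.878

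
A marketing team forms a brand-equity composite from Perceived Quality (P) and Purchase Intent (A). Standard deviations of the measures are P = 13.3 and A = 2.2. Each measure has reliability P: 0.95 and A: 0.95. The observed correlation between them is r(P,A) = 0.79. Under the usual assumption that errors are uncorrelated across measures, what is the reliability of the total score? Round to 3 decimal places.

0.960

Var(P+A) = 13.3² + 2.2² + 2·[13.3·2.2·0.79] = 181.73 + 46.2308 = 227.961.
Under uncorrelated errors the observed covariances equal the true-score covariances, so only the own-variance terms attenuate.
True-score variance = [13.3²·0.95 + 2.2²·0.95] + 46.2308 = 172.644 + 46.2308 = 218.874.
Reliability = 218.874 / 227.961 = 0.960.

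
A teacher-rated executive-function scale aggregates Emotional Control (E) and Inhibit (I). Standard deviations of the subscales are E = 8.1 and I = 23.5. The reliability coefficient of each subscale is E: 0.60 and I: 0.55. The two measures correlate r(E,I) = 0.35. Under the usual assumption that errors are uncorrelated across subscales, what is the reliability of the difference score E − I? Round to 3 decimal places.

0.433

Var(E−I) = 8.1² + 23.5² − 2·8.1·23.5·0.35 = 617.86 − 133.245 = 484.615.
With uncorrelated errors the cross-covariances are all true-score covariance, so they carry over unchanged; only the diagonal terms shrink to ρᵢσᵢ².
True-score variance = [8.1²·0.60 + 23.5²·0.55] − 133.245 = 343.103 − 133.245 = 209.859.
Reliability = 209.859 / 484.615 = 0.433.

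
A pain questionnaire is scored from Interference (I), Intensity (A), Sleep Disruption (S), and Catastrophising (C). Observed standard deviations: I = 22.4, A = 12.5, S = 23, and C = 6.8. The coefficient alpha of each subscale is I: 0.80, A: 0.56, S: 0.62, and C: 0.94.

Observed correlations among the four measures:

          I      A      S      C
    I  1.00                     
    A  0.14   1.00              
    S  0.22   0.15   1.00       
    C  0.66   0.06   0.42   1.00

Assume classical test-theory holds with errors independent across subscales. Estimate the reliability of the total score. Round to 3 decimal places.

0.810

Var(I+A+S+C) = 22.4² + 12.5² + 23² + 6.8² + 2·[22.4·12.5·0.14 + 22.4·23·0.22 + 22.4·6.8·0.66 + 12.5·23·0.15 + 12.5·6.8·0.06 + 23·6.8·0.42] = 1233.25 + 733.976 = 1967.23.
Under uncorrelated errors the observed covariances equal the true-score covariances, so only the own-variance terms attenuate.
True-score variance = [22.4²·0.80 + 12.5²·0.56 + 23²·0.62 + 6.8²·0.94] + 733.976 = 860.354 + 733.976 = 1594.33.
Reliability = 1594.33 / 1967.23 = 0.810.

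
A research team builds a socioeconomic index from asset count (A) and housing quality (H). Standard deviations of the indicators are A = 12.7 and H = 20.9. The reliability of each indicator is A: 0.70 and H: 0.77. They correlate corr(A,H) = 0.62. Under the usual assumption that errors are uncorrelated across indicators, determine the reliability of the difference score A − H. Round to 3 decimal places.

0.447

Var(A−H) = 12.7² + 20.9² − 2·12.7·20.9·0.62 = 598.1 − 329.133 = 268.967.
With uncorrelated errors the cross-covariances are all true-score covariance, so they carry over unchanged; only the diagonal terms shrink to ρᵢσᵢ².
True-score variance = [12.7²·0.70 + 20.9²·0.77] − 329.133 = 449.247 − 329.133 = 120.113.
Reliability = 120.113 / 268.967 = 0.447.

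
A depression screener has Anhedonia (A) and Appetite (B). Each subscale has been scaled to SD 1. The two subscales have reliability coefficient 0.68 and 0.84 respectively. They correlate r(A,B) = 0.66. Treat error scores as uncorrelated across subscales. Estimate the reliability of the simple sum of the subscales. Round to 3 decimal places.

0.855

Var(A+B) = 2 + 2·[0.66] = 2 + 1.32 = 3.32.
Because errors are independent across components, Cov(Tᵢ,Tⱼ) = Cov(Xᵢ,Xⱼ); the off-diagonal part of the true-score variance is the same as above.
True-score variance = [0.68 + 0.84] + 1.32 = 1.52 + 1.32 = 2.84.
Reliability = 2.84 / 3.32 = 0.855.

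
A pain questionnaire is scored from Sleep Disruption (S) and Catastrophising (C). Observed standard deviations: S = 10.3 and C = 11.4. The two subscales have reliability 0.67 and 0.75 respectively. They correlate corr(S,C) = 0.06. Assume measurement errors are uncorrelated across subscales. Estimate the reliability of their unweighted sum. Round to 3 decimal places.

0.730

Var(S+C) = 10.3² + 11.4² + 2·[10.3·11.4·0.06] = 236.05 + 14.0904 = 250.14.
Because errors are independent across components, Cov(Tᵢ,Tⱼ) = Cov(Xᵢ,Xⱼ); the off-diagonal part of the true-score variance is the same as above.
True-score variance = [10.3²·0.67 + 11.4²·0.75] + 14.0904 = 168.55 + 14.0904 = 182.641.
Reliability = 182.641 / 250.14 = 0.730.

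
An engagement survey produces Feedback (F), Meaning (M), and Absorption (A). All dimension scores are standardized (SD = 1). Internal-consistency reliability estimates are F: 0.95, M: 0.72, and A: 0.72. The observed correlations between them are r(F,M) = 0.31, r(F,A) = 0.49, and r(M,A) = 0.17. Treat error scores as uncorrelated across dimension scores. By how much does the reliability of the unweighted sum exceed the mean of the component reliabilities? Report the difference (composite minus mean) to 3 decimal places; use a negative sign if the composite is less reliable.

0.080

Var(sum) = 3 + 1.94 = 4.94; true-score variance = 2.39 + 1.94 = 4.33; composite reliability = 0.8765.
Mean component reliability = 0.7967.
Difference = 0.8765 − 0.7967 = 0.080.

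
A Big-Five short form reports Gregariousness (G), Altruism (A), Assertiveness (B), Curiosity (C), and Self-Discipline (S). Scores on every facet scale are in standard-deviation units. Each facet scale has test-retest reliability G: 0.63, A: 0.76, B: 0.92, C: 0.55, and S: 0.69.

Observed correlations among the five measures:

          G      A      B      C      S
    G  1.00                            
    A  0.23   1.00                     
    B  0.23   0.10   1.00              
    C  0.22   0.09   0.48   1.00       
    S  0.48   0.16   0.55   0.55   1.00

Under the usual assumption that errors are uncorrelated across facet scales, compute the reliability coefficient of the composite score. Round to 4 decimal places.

Var(G+A+B+C+S) = 5 + 2·[0.23 + 0.23 + 0.22 + 0.48 + 0.10 + 0.09 + 0.16 + 0.48 + 0.55 + 0.55] = 5 + 6.18 = 11.18.
Because errors are independent across components, Cov(Tᵢ,Tⱼ) = Cov(Xᵢ,Xⱼ); the off-diagonal part of the true-score variance is the same as above.
True-score variance = [0.63 + 0.76 + 0.92 + 0.55 + 0.69] + 6.18 = 3.55 + 6.18 = 9.73.
Reliability = 9.73 / 11.18 = 0.8703.

0.8703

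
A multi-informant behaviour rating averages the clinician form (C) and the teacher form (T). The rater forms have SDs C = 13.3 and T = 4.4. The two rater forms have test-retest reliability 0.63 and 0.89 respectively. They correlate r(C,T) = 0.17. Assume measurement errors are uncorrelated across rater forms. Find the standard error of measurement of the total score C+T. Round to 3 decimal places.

8.221

Var(total) = 196.25 + 19.8968 = 216.147.
True-score variance = 128.671 + 19.8968 = 148.568, so reliability = 0.6873.
Error variance = 216.147 − 148.568 = 67.5789; SEM = √67.5789 = 8.221.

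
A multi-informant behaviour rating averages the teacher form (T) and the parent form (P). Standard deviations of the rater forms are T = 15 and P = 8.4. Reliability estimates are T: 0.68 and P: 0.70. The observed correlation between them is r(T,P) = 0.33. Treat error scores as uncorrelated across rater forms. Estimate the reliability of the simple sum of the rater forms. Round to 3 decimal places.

0.754

Var(T+P) = 15² + 8.4² + 2·[15·8.4·0.33] = 295.56 + 83.16 = 378.72.
With uncorrelated errors the cross-covariances are all true-score covariance, so they carry over unchanged; only the diagonal terms shrink to ρᵢσᵢ².
True-score variance = [15²·0.68 + 8.4²·0.70] + 83.16 = 202.392 + 83.16 = 285.552.
Reliability = 285.552 / 378.72 = 0.754.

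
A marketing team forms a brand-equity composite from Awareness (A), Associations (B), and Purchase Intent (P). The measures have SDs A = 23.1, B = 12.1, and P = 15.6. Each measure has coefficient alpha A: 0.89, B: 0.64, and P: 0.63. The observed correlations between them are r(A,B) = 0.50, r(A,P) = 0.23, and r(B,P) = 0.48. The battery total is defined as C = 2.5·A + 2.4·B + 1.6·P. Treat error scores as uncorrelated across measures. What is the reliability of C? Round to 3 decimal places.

Var(C) = 2.5²·23.1² + 2.4²·12.1² + 1.6²·15.6² + 2·[6·23.1·12.1·0.50 + 4·23.1·15.6·0.23 + 3.84·12.1·15.6·0.48] = 4801.39 + 3035.97 = 7837.35.
Under uncorrelated errors the observed covariances equal the true-score covariances, so only the own-variance terms attenuate.
True-score variance = [2.5²·23.1²·0.89 + 2.4²·12.1²·0.64 + 1.6²·15.6²·0.63] + 3035.97 = 3900.42 + 3035.97 = 6936.39.
Reliability = 6936.39 / 7837.35 = 0.885.

0.885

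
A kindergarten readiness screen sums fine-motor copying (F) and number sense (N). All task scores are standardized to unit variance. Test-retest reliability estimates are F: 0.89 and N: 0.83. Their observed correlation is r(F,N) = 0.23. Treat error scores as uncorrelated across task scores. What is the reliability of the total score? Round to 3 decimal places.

Var(F+N) = 2 + 2·[0.23] = 2 + 0.46 = 2.46.
With uncorrelated errors the cross-covariances are all true-score covariance, so they carry over unchanged; only the diagonal terms shrink to ρᵢσᵢ².
True-score variance = [0.89 + 0.83] + 0.46 = 1.72 + 0.46 = 2.18.
Reliability = 2.18 / 2.46 = 0.886.

0.886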